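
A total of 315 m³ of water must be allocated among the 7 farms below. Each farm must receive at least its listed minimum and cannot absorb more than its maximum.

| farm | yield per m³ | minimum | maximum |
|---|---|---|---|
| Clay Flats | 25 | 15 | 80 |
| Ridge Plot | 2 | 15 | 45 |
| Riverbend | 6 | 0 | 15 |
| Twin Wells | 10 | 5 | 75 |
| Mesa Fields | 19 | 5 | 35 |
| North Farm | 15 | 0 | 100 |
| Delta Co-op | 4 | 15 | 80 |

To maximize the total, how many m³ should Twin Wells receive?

Meeting every minimum uses 15+15+0+5+5+0+15 = 55 m³, leaving 260.
Highest yield per m³ first: Clay Flats 25 > Mesa Fields 19 > North Farm 15 > Twin Wells 10 > Riverbend 6 > Delta Co-op 4 > Ridge Plot 2.
Clay Flats: +65 to 80 (cap) ; 195 left.
Mesa Fields: +30 to 35 (cap) ; 165 left.
North Farm takes 100 more to reach its cap of 100 ; 65 left.
Twin Wells: +65 (room for 70) → 70. Pool exhausted.

70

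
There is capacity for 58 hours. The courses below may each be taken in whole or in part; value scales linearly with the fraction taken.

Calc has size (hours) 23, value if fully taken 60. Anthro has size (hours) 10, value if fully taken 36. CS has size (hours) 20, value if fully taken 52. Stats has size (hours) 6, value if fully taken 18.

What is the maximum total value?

163.4

Sort by value density: Anthro 36/10≈3.6, Stats 18/6≈3, Calc 60/23≈2.61, CS 52/20≈2.6.
Take all of Anthro (10 hours, value 36) — 48 hours left.
All 6 hours of Stats fit (value 18) — 42 remain.
Take all of Calc (23 hours, value 60) — 19 hours left.
19 hours left: a 19/20 share of CS gives 52×19/20 = 49.4.
Total value = 163.4.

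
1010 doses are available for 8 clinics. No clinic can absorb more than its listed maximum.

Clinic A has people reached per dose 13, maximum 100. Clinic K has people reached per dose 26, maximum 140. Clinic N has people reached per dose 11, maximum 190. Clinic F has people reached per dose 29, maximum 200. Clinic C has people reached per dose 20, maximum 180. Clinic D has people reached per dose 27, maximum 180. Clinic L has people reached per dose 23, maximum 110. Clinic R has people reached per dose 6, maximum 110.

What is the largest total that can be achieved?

Order the clinics by people reached per dose: Clinic F 29 > Clinic D 27 > Clinic K 26 > Clinic L 23 > Clinic C 20 > Clinic A 13 > Clinic N 11 > Clinic R 6.
Give Clinic F 200 to hit its cap of 200 → 810 left.
Give Clinic D 180 to hit its cap of 180 → 630 left.
Clinic K: +140 to 140 (cap) → 490 left.
Clinic L: +110 to 110 (cap) → 380 left.
Give Clinic C 180 to hit its cap of 180 → 200 left.
Clinic A takes 100 to reach its cap of 100 → 100 left.
Clinic N: +100 (room for 190) → 100. Pool exhausted.
Total = 13×100 + 26×140 + 11×100 + 29×200 + 20×180 + 27×180 + 23×110 = 22830.

22830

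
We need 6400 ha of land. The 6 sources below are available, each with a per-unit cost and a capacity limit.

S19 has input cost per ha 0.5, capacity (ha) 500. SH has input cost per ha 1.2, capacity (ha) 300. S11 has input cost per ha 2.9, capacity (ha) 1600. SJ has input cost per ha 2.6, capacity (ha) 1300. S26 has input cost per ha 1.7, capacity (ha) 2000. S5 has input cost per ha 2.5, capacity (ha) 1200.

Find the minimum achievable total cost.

13580

Cheapest first:
S19 (0.5): use full 500 ; 5900 ha to go.
SH at 1.2: take all 300 ha ; 5600 still needed.
S26 at 1.7: take all 2000 ha ; 3600 still needed.
S5 (2.5): use full 1200 ; 2400 ha to go.
Take 1300 from SJ at 2.6 ; need 1100 more.
S11 (2.9): take the remaining 1100 ; done.
Cost = 500×0.5 + 300×1.2 + 2000×1.7 + 1200×2.5 + 1300×2.6 + 1100×2.9 = 13580.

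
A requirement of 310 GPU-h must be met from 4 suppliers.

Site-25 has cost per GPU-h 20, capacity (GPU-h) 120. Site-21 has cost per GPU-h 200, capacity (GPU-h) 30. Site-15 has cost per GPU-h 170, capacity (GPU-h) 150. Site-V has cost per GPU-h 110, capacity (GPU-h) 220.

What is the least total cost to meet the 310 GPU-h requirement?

Cheapest first:
Site-25 at 20: take all 120 GPU-h ; 190 still needed.
Site-V at 110: take 190 of its 220 ; requirement met.
Site-15, Site-21: unused.
Cost = 120×20 + 190×110 = 23300.

23300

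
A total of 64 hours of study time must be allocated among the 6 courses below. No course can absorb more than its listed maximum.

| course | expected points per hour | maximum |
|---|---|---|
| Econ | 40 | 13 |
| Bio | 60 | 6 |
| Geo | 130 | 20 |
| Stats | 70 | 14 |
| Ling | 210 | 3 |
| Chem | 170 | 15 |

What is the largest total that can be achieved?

Order the courses by expected points per hour: Ling 210 > Chem 170 > Geo 130 > Stats 70 > Bio 60 > Econ 40.
Ling takes 3 to reach its cap of 3 — 61 left.
Give Chem 15 to hit its cap of 15 — 46 left.
Geo: +20 to 20 (cap) — 26 left.
Stats takes 14 to reach its cap of 14 — 12 left.
Bio takes 6 to reach its cap of 6 — 6 left.
Econ has room for 13 but only 6 remain, so it gets 6.
Total = 40×6 + 60×6 + 130×20 + 70×14 + 210×3 + 170×15 = 7360.

7360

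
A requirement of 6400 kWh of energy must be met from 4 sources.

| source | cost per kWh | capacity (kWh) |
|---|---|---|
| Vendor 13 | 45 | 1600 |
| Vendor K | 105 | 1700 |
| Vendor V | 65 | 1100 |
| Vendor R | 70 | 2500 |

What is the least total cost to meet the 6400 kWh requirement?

Cheapest first:
Vendor 13 (45): use full 1600 ; 4800 kWh to go.
Vendor V at 65: take all 1100 kWh ; 3700 still needed.
Vendor R (70): use full 2500 ; 1200 kWh to go.
Vendor K at 105: take 1200 of its 1700 ; requirement met.
Cost = 1600×45 + 1100×65 + 2500×70 + 1200×105 = 444500.

444500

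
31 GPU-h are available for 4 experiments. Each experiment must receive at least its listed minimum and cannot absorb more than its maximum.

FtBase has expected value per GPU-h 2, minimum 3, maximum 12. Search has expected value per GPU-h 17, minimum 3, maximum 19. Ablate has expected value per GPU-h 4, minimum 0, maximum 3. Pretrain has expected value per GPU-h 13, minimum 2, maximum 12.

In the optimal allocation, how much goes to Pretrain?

9

Meeting every minimum uses 3+3+0+2 = 8 GPU-h, leaving 23.
Rank by expected value per GPU-h: Search 17 > Pretrain 13 > Ablate 4 > FtBase 2.
Give Search 16 more to hit its cap of 19 — 7 left.
Only 7 left; Pretrain takes them to reach 9.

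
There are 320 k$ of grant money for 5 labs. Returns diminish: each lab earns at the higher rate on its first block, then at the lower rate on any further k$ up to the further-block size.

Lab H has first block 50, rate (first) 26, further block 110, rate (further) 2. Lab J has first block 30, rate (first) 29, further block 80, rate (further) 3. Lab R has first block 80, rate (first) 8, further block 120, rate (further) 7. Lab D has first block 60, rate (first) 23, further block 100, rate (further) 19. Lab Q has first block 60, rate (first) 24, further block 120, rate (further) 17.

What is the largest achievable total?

Rank every tier by rate: Lab J/tier1 29 > Lab H/tier1 26 > Lab Q/tier1 24 > Lab D/tier1 23 > Lab D/tier2 19 > Lab Q/tier2 17 > Lab R/tier1 8 > Lab R/tier2 7 > Lab J/tier2 3 > Lab H/tier2 2.
Lab J tier1 at 29: fill all 30 → 290 left.
Fill Lab H tier1 block (50 at 26) → 240 left.
Lab Q tier1 at 24: fill all 60 → 180 left.
Fill Lab D tier1 block (60 at 23) → 120 left.
Fill Lab D tier2 block (100 at 19) → 20 left.
Lab Q/tier2: +20 of 120 at 17; pool empty.
Total = 29×30 + 26×50 + 24×60 + 23×60 + 19×100 + 17×20 = 7230.

7230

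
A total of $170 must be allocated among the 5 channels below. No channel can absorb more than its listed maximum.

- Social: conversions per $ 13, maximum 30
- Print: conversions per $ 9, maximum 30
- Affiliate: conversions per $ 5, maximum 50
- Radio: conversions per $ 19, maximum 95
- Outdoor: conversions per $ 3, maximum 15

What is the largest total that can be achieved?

Rank by conversions per $: Radio 19 > Social 13 > Print 9 > Affiliate 5 > Outdoor 3.
Give Radio 95 to hit its cap of 95 — 75 left.
Give Social 30 to hit its cap of 30 — 45 left.
Print takes 30 to reach its cap of 30 — 15 left.
Affiliate has room for 50 but only 15 remain, so it gets 15.
Total = 13×30 + 9×30 + 5×15 + 19×95 = 2540.

2540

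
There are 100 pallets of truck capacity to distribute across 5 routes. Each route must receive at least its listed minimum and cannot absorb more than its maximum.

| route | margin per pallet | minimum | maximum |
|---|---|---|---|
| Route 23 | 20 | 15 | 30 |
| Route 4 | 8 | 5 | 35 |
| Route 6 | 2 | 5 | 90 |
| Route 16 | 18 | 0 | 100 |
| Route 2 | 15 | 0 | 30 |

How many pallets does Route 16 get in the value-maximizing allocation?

60

Meeting every minimum uses 15+5+5+0+0 = 25 pallets, leaving 75.
Highest margin per pallet first: Route 23 20 > Route 16 18 > Route 2 15 > Route 4 8 > Route 6 2.
Route 23 takes 15 more to reach its cap of 30 — 60 left.
Only 60 left; Route 16 takes them to reach 60.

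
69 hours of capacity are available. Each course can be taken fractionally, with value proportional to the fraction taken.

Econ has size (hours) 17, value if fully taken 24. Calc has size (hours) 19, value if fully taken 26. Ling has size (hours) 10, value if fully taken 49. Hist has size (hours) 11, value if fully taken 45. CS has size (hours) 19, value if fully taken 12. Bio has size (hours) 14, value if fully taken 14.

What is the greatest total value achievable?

Sort by value density: Ling 49/10≈4.9, Hist 45/11≈4.09, Econ 24/17≈1.41, Calc 26/19≈1.37, Bio 14/14≈1, CS 12/19≈0.632.
Ling: take in full, 10 hours for value 49 → 59 left.
All 11 hours of Hist fit (value 45) → 48 remain.
All 17 hours of Econ fit (value 24) → 31 remain.
All 19 hours of Calc fit (value 26) → 12 remain.
Only 12 hours remain; take 12/14 of Bio for value 14×12/14 = 12.
Total value = 156.

156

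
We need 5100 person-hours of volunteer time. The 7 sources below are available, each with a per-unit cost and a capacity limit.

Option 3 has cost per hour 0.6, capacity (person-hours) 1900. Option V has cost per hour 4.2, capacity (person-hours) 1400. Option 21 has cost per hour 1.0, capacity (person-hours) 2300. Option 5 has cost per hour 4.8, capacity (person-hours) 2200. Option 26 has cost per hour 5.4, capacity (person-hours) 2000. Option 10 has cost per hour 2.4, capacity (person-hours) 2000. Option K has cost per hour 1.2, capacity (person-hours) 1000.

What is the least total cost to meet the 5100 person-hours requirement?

4520

Use sources in increasing cost order.
Option 3 (0.6): use full 1900 → 3200 person-hours to go.
Option 21 at 1.0: take all 2300 person-hours → 900 still needed.
Take 900 from Option K at 1.2 to finish.
Option 10, Option V, Option 5, Option 26: unused.
Cost = 1900×0.6 + 2300×1.0 + 900×1.2 = 4520.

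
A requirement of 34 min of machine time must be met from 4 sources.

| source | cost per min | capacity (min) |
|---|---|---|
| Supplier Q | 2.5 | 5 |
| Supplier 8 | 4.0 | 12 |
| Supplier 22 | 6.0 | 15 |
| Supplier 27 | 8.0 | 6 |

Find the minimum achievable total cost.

166.5

Use sources in increasing cost order.
Take 5 from Supplier Q at 2.5 → need 29 more.
Take 12 from Supplier 8 at 4.0 → need 17 more.
Supplier 22 at 6.0: take all 15 min → 2 still needed.
Take 2 from Supplier 27 at 8.0 to finish.
Cost = 5×2.5 + 12×4.0 + 15×6.0 + 2×8.0 = 166.5.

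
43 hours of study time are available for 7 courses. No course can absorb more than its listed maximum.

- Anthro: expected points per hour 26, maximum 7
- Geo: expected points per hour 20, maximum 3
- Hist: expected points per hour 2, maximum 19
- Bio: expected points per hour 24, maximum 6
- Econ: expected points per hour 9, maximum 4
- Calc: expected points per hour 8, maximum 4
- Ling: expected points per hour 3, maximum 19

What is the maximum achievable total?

511

Order the courses by expected points per hour: Anthro 26 > Bio 24 > Geo 20 > Econ 9 > Calc 8 > Ling 3 > Hist 2.
Anthro takes 7 to reach its cap of 7 — 36 left.
Bio: +6 to 6 (cap) — 30 left.
Geo: +3 to 3 (cap) — 27 left.
Give Econ 4 to hit its cap of 4 — 23 left.
Calc: +4 to 4 (cap) — 19 left.
Ling takes 19 to reach its cap of 19 — 0 left.
Total = 26×7 + 20×3 + 24×6 + 9×4 + 8×4 + 3×19 = 511.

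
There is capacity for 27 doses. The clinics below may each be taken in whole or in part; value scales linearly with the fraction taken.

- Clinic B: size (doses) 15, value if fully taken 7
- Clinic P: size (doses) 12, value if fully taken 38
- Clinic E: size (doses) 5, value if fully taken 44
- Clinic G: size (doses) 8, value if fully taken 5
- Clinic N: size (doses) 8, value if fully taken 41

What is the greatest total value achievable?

124.25

Sort by value density: Clinic E 44/5≈8.8, Clinic N 41/8≈5.12, Clinic P 38/12≈3.17, Clinic G 5/8≈0.625, Clinic B 7/15≈0.467.
Clinic E: take in full, 5 doses for value 44 ; 22 left.
Clinic N: take in full, 8 doses for value 41 ; 14 left.
Take all of Clinic P (12 doses, value 38) ; 2 doses left.
Fill the last 2 doses with part of Clinic G: 2/8 of it earns 1.25.
Total value = 124.25.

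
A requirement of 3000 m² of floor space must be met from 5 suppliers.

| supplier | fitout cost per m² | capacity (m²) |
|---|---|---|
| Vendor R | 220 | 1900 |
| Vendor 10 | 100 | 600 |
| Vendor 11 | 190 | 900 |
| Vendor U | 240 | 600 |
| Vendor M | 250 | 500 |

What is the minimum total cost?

Cheapest first:
Vendor 10 (100): use full 600 — 2400 m² to go.
Vendor 11 (190): use full 900 — 1500 m² to go.
Vendor R (220): take the remaining 1500 — done.
Vendor U, Vendor M: unused.
Cost = 600×100 + 900×190 + 1500×220 = 561000.

561000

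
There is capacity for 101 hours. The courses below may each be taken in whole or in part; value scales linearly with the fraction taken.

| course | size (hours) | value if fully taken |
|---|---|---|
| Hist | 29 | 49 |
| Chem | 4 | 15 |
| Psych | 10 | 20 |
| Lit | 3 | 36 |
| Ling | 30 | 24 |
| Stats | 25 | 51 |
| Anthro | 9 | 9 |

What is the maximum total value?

Rank by value-to-size ratio: Lit 36/3≈12, Chem 15/4≈3.75, Stats 51/25≈2.04, Psych 20/10≈2, Hist 49/29≈1.69, Anthro 9/9≈1, Ling 24/30≈0.8.
Take all of Lit (3 hours, value 36) — 98 hours left.
Chem: take in full, 4 hours for value 15 — 94 left.
Take all of Stats (25 hours, value 51) — 69 hours left.
Take all of Psych (10 hours, value 20) — 59 hours left.
Take all of Hist (29 hours, value 49) — 30 hours left.
All 9 hours of Anthro fit (value 9) — 21 remain.
21 hours left: a 21/30 share of Ling gives 24×21/30 = 16.8.
Total value = 196.8.

196.8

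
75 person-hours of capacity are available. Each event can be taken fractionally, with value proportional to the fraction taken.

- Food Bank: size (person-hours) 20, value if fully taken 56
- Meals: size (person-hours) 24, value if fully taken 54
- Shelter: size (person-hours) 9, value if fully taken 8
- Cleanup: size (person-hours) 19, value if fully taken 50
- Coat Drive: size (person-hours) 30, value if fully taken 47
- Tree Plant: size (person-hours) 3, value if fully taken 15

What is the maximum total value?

Best value per unit of size first: Tree Plant 15/3≈5, Food Bank 56/20≈2.8, Cleanup 50/19≈2.63, Meals 54/24≈2.25, Coat Drive 47/30≈1.57, Shelter 8/9≈0.889.
Tree Plant: take in full, 3 person-hours for value 15 ; 72 left.
Take all of Food Bank (20 person-hours, value 56) ; 52 person-hours left.
Cleanup: take in full, 19 person-hours for value 50 ; 33 left.
Take all of Meals (24 person-hours, value 54) ; 9 person-hours left.
Only 9 person-hours remain; take 9/30 of Coat Drive for value 47×9/30 = 14.1.
Total value = 189.1.

189.1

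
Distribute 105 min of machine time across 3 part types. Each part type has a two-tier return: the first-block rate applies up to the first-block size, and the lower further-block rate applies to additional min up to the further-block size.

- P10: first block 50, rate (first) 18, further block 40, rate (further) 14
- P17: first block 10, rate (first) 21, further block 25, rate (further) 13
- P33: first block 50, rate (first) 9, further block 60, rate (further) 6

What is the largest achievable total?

1735

Order all 6 blocks by rate: P17/tier1 21 > P10/tier1 18 > P10/tier2 14 > P17/tier2 13 > P33/tier1 9 > P33/tier2 6.
Fill P17 tier1 block (10 at 21) ; 95 left.
P10/tier1 (18): +50 ; 45 left.
P10 tier2 at 14: fill all 40 ; 5 left.
5 remain; put them into P17 tier2 at 13.
Total = 21×10 + 18×50 + 14×40 + 13×5 = 1735.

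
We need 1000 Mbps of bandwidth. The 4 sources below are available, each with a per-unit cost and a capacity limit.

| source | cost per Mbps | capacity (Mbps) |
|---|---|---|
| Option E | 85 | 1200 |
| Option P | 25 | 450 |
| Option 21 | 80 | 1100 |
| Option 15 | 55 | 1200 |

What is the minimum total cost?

Cheapest first:
Take 450 from Option P at 25 — need 550 more.
Option 15 (55): take the remaining 550 — done.
Option 21, Option E: unused.
Cost = 450×25 + 550×55 = 41500.

41500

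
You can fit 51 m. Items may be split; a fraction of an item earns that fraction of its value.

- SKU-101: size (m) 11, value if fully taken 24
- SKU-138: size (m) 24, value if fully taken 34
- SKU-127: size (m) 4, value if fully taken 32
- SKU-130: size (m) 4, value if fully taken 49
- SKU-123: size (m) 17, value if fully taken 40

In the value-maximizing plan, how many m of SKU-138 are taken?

15

Sort by value density: SKU-130 49/4≈12.2, SKU-127 32/4≈8, SKU-123 40/17≈2.35, SKU-101 24/11≈2.18, SKU-138 34/24≈1.42.
All 4 m of SKU-130 fit (value 49) — 47 remain.
Take all of SKU-127 (4 m, value 32) — 43 m left.
Take all of SKU-123 (17 m, value 40) — 26 m left.
All 11 m of SKU-101 fit (value 24) — 15 remain.
15 m left: a 15/24 share of SKU-138 gives 34×15/24 = 21.25.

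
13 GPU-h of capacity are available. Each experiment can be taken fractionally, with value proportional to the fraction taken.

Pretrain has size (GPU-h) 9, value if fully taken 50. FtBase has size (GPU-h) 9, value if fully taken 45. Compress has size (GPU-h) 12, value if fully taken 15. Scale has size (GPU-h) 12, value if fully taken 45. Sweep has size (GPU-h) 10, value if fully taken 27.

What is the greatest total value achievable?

70

Best value per unit of size first: Pretrain 50/9≈5.56, FtBase 45/9≈5, Scale 45/12≈3.75, Sweep 27/10≈2.7, Compress 15/12≈1.25.
Pretrain: take in full, 9 GPU-h for value 50 — 4 left.
Fill the last 4 GPU-h with part of FtBase: 4/9 of it earns 20.
Total value = 70.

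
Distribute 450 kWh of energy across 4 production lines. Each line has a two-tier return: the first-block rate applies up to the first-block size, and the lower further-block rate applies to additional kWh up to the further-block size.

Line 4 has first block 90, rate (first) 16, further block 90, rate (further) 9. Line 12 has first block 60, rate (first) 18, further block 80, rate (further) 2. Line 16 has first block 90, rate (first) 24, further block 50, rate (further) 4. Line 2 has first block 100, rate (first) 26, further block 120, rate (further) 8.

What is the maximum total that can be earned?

Treat each block as its own option and order by rate: Line 2/T1 26 > Line 16/T1 24 > Line 12/T1 18 > Line 4/T1 16 > Line 4/T2 9 > Line 2/T2 8 > Line 16/T2 4 > Line 12/T2 2.
Line 2 T1 at 26: fill all 100 — 350 left.
Line 16/T1 (24): +90 — 260 left.
Fill Line 12 T1 block (60 at 18) — 200 left.
Line 4 T1 at 16: fill all 90 — 110 left.
Line 4/T2 (9): +90 — 20 left.
20 remain; put them into Line 2 T2 at 8.
Total = 26×100 + 24×90 + 18×60 + 16×90 + 9×90 + 8×20 = 8250.

8250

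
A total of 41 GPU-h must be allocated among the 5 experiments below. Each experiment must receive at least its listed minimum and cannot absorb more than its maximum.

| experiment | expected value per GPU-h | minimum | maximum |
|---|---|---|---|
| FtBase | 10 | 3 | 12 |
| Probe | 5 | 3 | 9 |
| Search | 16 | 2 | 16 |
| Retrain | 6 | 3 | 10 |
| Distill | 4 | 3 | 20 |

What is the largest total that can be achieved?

Meeting every minimum uses 3+3+2+3+3 = 14 GPU-h, leaving 27.
Order the experiments by expected value per GPU-h: Search 16 > FtBase 10 > Retrain 6 > Probe 5 > Distill 4.
Search takes 14 more to reach its cap of 16 — 13 left.
Give FtBase 9 more to hit its cap of 12 — 4 left.
Retrain has room for 7 more but only 4 remain, so it gets 7.
Total = 10×12 + 5×3 + 16×16 + 6×7 + 4×3 = 445.

445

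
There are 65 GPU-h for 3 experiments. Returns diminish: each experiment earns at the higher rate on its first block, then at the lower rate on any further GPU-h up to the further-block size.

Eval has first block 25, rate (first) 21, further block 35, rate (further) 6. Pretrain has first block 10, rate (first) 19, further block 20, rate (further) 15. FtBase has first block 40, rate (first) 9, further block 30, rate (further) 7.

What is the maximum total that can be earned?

Rank every tier by rate: Eval/T1 21 > Pretrain/T1 19 > Pretrain/T2 15 > FtBase/T1 9 > FtBase/T2 7 > Eval/T2 6.
Fill Eval T1 block (25 at 21) — 40 left.
Pretrain/T1 (19): +10 — 30 left.
Fill Pretrain T2 block (20 at 15) — 10 left.
FtBase T1 at 9: only 10 left, fill 10.
Total = 21×25 + 19×10 + 15×20 + 9×10 = 1105.

1105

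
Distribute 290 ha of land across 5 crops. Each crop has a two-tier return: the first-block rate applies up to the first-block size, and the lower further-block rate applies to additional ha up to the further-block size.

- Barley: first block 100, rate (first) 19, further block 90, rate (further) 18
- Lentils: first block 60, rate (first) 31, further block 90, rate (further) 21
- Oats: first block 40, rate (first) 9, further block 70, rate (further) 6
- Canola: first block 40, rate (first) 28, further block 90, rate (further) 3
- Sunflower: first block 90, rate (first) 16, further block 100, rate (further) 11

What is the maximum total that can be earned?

Order all 10 blocks by rate: Lentils/tier1 31 > Canola/tier1 28 > Lentils/tier2 21 > Barley/tier1 19 > Barley/tier2 18 > Sunflower/tier1 16 > Sunflower/tier2 11 > Oats/tier1 9 > Oats/tier2 6 > Canola/tier2 3.
Lentils tier1 at 31: fill all 60 → 230 left.
Canola tier1 at 28: fill all 40 → 190 left.
Lentils/tier2 (21): +90 → 100 left.
Barley/tier1 (19): +100 → 0 left.
Total = 31×60 + 28×40 + 21×90 + 19×100 = 6770.

6770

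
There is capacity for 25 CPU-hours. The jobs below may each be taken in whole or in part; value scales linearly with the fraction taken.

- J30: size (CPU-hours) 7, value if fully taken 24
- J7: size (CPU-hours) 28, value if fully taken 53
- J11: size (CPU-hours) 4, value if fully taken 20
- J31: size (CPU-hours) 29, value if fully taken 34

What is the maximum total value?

Sort by value density: J11 20/4≈5, J30 24/7≈3.43, J7 53/28≈1.89, J31 34/29≈1.17.
Take all of J11 (4 CPU-hours, value 20) — 21 CPU-hours left.
All 7 CPU-hours of J30 fit (value 24) — 14 remain.
Fill the last 14 CPU-hours with part of J7: 14/28 of it earns 26.5.
Total value = 70.5.

70.5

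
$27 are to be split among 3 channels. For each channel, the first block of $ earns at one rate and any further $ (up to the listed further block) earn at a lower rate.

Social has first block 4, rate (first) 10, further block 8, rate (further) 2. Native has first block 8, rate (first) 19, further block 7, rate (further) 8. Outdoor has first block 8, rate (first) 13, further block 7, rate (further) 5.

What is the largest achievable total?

352

Order all 6 blocks by rate: Native/tier1 19 > Outdoor/tier1 13 > Social/tier1 10 > Native/tier2 8 > Outdoor/tier2 5 > Social/tier2 2.
Fill Native tier1 block (8 at 19) → 19 left.
Fill Outdoor tier1 block (8 at 13) → 11 left.
Fill Social tier1 block (4 at 10) → 7 left.
Native tier2 at 8: fill all 7 → 0 left.
Total = 19×8 + 13×8 + 10×4 + 8×7 = 352.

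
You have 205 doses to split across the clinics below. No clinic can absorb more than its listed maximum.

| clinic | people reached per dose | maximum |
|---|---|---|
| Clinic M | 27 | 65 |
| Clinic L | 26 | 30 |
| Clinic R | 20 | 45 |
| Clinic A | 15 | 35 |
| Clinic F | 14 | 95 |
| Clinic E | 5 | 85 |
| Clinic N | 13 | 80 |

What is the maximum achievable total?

4380

Order the clinics by people reached per dose: Clinic M 27 > Clinic L 26 > Clinic R 20 > Clinic A 15 > Clinic F 14 > Clinic N 13 > Clinic E 5.
Clinic M takes 65 to reach its cap of 65 — 140 left.
Clinic L takes 30 to reach its cap of 30 — 110 left.
Give Clinic R 45 to hit its cap of 45 — 65 left.
Give Clinic A 35 to hit its cap of 35 — 30 left.
Only 30 left; Clinic F takes them to reach 30.
Total = 27×65 + 26×30 + 20×45 + 15×35 + 14×30 = 4380.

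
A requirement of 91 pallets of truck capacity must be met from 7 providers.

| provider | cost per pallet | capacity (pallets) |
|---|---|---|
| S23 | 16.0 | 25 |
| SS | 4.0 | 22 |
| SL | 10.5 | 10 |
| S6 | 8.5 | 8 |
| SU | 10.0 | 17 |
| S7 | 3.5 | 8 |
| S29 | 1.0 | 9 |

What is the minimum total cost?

Fill from the cheapest provider first.
S29 at 1.0: take all 9 pallets → 82 still needed.
S7 (3.5): use full 8 → 74 pallets to go.
SS at 4.0: take all 22 pallets → 52 still needed.
S6 at 8.5: take all 8 pallets → 44 still needed.
SU at 10.0: take all 17 pallets → 27 still needed.
Take 10 from SL at 10.5 → need 17 more.
S23 (16.0): take the remaining 17 → done.
Cost = 9×1.0 + 8×3.5 + 22×4.0 + 8×8.5 + 17×10.0 + 10×10.5 + 17×16.0 = 740.

740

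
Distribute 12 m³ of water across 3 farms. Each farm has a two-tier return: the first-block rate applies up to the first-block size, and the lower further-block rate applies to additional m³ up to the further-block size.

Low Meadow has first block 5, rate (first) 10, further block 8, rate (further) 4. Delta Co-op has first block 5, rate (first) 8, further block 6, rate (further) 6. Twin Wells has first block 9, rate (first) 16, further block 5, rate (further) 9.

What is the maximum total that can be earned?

174

Rank every tier by rate: Twin Wells/T1 16 > Low Meadow/T1 10 > Twin Wells/T2 9 > Delta Co-op/T1 8 > Delta Co-op/T2 6 > Low Meadow/T2 4.
Fill Twin Wells T1 block (9 at 16) ; 3 left.
Low Meadow/T1: +3 of 5 at 10; pool empty.
Total = 16×9 + 10×3 = 174.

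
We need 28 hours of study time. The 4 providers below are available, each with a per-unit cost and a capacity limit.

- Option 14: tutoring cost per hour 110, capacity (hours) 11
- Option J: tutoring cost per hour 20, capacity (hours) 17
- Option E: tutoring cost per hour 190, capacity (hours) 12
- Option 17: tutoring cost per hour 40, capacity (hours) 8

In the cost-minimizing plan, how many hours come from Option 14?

3

Cheapest first:
Option J (20): use full 17 → 11 hours to go.
Option 17 (40): use full 8 → 3 hours to go.
Take 3 from Option 14 at 110 to finish.
Option E: unused.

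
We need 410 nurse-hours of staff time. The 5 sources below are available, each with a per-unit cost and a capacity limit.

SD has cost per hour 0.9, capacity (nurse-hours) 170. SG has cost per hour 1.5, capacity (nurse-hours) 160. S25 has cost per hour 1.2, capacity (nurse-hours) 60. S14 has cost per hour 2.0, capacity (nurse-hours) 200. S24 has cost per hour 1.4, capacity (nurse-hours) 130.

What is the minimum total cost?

482

Cheapest first:
SD at 0.9: take all 170 nurse-hours → 240 still needed.
S25 (1.2): use full 60 → 180 nurse-hours to go.
Take 130 from S24 at 1.4 → need 50 more.
SG at 1.5: take 50 of its 160 → requirement met.
S14: unused.
Cost = 170×0.9 + 60×1.2 + 130×1.4 + 50×1.5 = 482.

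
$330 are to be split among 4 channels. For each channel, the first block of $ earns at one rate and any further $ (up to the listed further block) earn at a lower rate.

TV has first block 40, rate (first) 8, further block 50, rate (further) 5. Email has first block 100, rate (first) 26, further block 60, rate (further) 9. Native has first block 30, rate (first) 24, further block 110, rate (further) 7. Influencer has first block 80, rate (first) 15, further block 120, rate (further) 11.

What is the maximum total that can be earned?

5840

Order all 8 blocks by rate: Email/first 26 > Native/first 24 > Influencer/first 15 > Influencer/second 11 > Email/second 9 > TV/first 8 > Native/second 7 > TV/second 5.
Fill Email first block (100 at 26) — 230 left.
Fill Native first block (30 at 24) — 200 left.
Influencer/first (15): +80 — 120 left.
Fill Influencer second block (120 at 11) — 0 left.
Total = 26×100 + 24×30 + 15×80 + 11×120 = 5840.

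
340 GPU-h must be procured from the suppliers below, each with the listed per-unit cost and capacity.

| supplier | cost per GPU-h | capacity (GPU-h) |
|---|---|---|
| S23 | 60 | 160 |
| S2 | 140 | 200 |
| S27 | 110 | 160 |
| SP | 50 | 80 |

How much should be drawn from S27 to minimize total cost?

Fill from the cheapest supplier first.
SP at 50: take all 80 GPU-h → 260 still needed.
Take 160 from S23 at 60 → need 100 more.
S27 (110): take the remaining 100 → done.
S2: unused.

100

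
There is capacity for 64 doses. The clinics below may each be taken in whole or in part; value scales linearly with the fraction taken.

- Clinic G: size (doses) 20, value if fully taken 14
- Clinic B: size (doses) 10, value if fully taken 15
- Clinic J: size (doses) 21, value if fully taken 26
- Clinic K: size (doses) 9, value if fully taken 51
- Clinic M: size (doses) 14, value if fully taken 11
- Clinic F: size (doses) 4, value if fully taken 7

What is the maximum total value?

Best value per unit of size first: Clinic K 51/9≈5.67, Clinic F 7/4≈1.75, Clinic B 15/10≈1.5, Clinic J 26/21≈1.24, Clinic M 11/14≈0.786, Clinic G 14/20≈0.7.
Take all of Clinic K (9 doses, value 51) ; 55 doses left.
All 4 doses of Clinic F fit (value 7) ; 51 remain.
Clinic B: take in full, 10 doses for value 15 ; 41 left.
Clinic J: take in full, 21 doses for value 26 ; 20 left.
Clinic M: take in full, 14 doses for value 11 ; 6 left.
Fill the last 6 doses with part of Clinic G: 6/20 of it earns 4.2.
Total value = 114.2.

114.2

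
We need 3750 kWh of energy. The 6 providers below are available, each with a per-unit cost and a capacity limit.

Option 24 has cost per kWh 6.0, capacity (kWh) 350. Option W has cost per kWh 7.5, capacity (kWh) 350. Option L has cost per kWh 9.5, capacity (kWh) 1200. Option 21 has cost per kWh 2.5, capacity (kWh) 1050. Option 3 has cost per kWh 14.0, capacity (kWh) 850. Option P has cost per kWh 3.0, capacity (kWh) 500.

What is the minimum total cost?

Use providers in increasing cost order.
Option 21 at 2.5: take all 1050 kWh → 2700 still needed.
Option P at 3.0: take all 500 kWh → 2200 still needed.
Option 24 (6.0): use full 350 → 1850 kWh to go.
Option W at 7.5: take all 350 kWh → 1500 still needed.
Option L (9.5): use full 1200 → 300 kWh to go.
Take 300 from Option 3 at 14.0 to finish.
Cost = 1050×2.5 + 500×3.0 + 350×6.0 + 350×7.5 + 1200×9.5 + 300×14.0 = 24450.

24450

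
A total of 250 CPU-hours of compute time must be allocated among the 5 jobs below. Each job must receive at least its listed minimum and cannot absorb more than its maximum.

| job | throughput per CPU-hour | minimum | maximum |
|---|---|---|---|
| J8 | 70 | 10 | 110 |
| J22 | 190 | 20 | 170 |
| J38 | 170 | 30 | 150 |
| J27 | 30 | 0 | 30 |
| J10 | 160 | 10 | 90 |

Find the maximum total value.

Meeting every minimum uses 10+20+30+0+10 = 70 CPU-hours, leaving 180.
Highest throughput per CPU-hour first: J22 190 > J38 170 > J10 160 > J8 70 > J27 30.
J22 takes 150 more to reach its cap of 170 ; 30 left.
J38 has room for 120 more but only 30 remain, so it gets 60.
Total = 70×10 + 190×170 + 170×60 + 160×10 = 44800.

44800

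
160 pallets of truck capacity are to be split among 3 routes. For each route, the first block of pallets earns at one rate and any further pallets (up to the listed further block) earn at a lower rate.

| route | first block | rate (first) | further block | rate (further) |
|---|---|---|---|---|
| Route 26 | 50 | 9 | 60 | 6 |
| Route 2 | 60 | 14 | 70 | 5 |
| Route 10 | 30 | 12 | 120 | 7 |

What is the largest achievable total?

1790

Order all 6 blocks by rate: Route 2/tier1 14 > Route 10/tier1 12 > Route 26/tier1 9 > Route 10/tier2 7 > Route 26/tier2 6 > Route 2/tier2 5.
Fill Route 2 tier1 block (60 at 14) ; 100 left.
Route 10 tier1 at 12: fill all 30 ; 70 left.
Fill Route 26 tier1 block (50 at 9) ; 20 left.
Route 10/tier2: +20 of 120 at 7; pool empty.
Total = 14×60 + 12×30 + 9×50 + 7×20 = 1790.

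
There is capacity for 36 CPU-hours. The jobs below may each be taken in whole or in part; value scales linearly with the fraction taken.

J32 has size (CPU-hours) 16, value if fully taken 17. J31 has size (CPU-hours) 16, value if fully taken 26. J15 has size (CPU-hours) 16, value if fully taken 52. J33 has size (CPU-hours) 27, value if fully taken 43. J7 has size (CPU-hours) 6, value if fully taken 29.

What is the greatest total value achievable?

103.75

Rank by value-to-size ratio: J7 29/6≈4.83, J15 52/16≈3.25, J31 26/16≈1.62, J33 43/27≈1.59, J32 17/16≈1.06.
All 6 CPU-hours of J7 fit (value 29) ; 30 remain.
J15: take in full, 16 CPU-hours for value 52 ; 14 left.
Fill the last 14 CPU-hours with part of J31: 14/16 of it earns 22.75.
Total value = 103.75.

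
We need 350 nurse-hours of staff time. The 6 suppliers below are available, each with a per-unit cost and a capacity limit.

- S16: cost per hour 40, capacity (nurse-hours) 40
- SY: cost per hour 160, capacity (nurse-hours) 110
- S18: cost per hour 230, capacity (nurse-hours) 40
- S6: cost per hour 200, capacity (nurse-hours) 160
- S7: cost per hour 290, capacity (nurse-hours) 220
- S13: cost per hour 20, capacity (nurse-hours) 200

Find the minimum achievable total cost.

23200

Cheapest first:
Take 200 from S13 at 20 → need 150 more.
S16 (40): use full 40 → 110 nurse-hours to go.
SY at 160: take all 110 nurse-hours → 0 still needed.
S6, S18, S7: unused.
Cost = 200×20 + 40×40 + 110×160 = 23200.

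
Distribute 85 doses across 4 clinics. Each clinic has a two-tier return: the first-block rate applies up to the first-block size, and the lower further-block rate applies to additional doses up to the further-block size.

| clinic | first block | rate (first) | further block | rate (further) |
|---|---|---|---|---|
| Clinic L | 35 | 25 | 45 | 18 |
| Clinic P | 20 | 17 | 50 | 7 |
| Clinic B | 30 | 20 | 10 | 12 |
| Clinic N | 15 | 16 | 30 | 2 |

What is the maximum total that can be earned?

1835

Treat each block as its own option and order by rate: Clinic L/tier1 25 > Clinic B/tier1 20 > Clinic L/tier2 18 > Clinic P/tier1 17 > Clinic N/tier1 16 > Clinic B/tier2 12 > Clinic P/tier2 7 > Clinic N/tier2 2.
Fill Clinic L tier1 block (35 at 25) → 50 left.
Fill Clinic B tier1 block (30 at 20) → 20 left.
20 remain; put them into Clinic L tier2 at 18.
Total = 25×35 + 20×30 + 18×20 = 1835.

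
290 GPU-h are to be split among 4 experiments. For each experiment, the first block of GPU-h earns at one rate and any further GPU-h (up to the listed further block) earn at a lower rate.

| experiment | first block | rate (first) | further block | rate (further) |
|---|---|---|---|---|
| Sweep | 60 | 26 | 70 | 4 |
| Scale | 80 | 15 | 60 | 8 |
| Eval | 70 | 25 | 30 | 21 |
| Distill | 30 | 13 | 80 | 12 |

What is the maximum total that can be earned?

5770

Treat each block as its own option and order by rate: Sweep/T1 26 > Eval/T1 25 > Eval/T2 21 > Scale/T1 15 > Distill/T1 13 > Distill/T2 12 > Scale/T2 8 > Sweep/T2 4.
Sweep T1 at 26: fill all 60 ; 230 left.
Eval T1 at 25: fill all 70 ; 160 left.
Eval/T2 (21): +30 ; 130 left.
Scale/T1 (15): +80 ; 50 left.
Fill Distill T1 block (30 at 13) ; 20 left.
20 remain; put them into Distill T2 at 12.
Total = 26×60 + 25×70 + 21×30 + 15×80 + 13×30 + 12×20 = 5770.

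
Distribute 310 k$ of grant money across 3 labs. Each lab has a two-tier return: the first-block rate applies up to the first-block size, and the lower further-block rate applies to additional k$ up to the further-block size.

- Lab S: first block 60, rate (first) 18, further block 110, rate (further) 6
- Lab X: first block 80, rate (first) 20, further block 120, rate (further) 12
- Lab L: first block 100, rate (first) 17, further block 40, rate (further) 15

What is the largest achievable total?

Rank every tier by rate: Lab X/tier1 20 > Lab S/tier1 18 > Lab L/tier1 17 > Lab L/tier2 15 > Lab X/tier2 12 > Lab S/tier2 6.
Lab X/tier1 (20): +80 — 230 left.
Lab S tier1 at 18: fill all 60 — 170 left.
Lab L tier1 at 17: fill all 100 — 70 left.
Lab L/tier2 (15): +40 — 30 left.
30 remain; put them into Lab X tier2 at 12.
Total = 20×80 + 18×60 + 17×100 + 15×40 + 12×30 = 5340.

5340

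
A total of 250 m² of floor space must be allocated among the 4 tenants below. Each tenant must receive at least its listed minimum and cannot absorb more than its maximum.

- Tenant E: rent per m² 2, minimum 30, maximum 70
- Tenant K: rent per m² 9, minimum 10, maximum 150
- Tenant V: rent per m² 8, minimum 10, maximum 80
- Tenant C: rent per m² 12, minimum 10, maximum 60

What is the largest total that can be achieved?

2210

Meeting every minimum uses 30+10+10+10 = 60 m², leaving 190.
Rank by rent per m²: Tenant C 12 > Tenant K 9 > Tenant V 8 > Tenant E 2.
Give Tenant C 50 more to hit its cap of 60 ; 140 left.
Give Tenant K 140 more to hit its cap of 150 ; 0 left.
Total = 2×30 + 9×150 + 8×10 + 12×60 = 2210.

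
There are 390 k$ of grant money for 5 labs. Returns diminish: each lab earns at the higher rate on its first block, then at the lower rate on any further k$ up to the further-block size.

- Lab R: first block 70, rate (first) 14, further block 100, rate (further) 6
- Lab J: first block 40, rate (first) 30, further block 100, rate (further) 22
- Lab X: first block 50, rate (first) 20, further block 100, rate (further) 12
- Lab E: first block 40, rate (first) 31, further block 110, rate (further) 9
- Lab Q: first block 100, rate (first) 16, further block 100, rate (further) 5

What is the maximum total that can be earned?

Treat each block as its own option and order by rate: Lab E/T1 31 > Lab J/T1 30 > Lab J/T2 22 > Lab X/T1 20 > Lab Q/T1 16 > Lab R/T1 14 > Lab X/T2 12 > Lab E/T2 9 > Lab R/T2 6 > Lab Q/T2 5.
Lab E/T1 (31): +40 ; 350 left.
Lab J T1 at 30: fill all 40 ; 310 left.
Lab J/T2 (22): +100 ; 210 left.
Lab X/T1 (20): +50 ; 160 left.
Lab Q T1 at 16: fill all 100 ; 60 left.
Lab R T1 at 14: only 60 left, fill 60.
Total = 31×40 + 30×40 + 22×100 + 20×50 + 16×100 + 14×60 = 8080.

8080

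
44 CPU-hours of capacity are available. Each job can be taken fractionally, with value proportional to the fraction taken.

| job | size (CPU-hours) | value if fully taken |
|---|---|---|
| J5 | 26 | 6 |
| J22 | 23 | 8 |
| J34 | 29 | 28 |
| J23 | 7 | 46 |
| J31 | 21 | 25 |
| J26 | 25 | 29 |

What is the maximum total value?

Rank by value-to-size ratio: J23 46/7≈6.57, J31 25/21≈1.19, J26 29/25≈1.16, J34 28/29≈0.966, J22 8/23≈0.348, J5 6/26≈0.231.
Take all of J23 (7 CPU-hours, value 46) ; 37 CPU-hours left.
All 21 CPU-hours of J31 fit (value 25) ; 16 remain.
Only 16 CPU-hours remain; take 16/25 of J26 for value 29×16/25 = 18.56.
Total value = 89.56.

89.56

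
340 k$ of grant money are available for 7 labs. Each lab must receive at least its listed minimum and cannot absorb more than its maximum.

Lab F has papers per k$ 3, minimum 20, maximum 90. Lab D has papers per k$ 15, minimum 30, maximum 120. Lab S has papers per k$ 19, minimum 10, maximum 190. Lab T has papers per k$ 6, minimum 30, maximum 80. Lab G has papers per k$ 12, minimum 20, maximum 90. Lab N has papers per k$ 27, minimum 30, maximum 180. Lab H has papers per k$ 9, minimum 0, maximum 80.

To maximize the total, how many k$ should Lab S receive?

Meeting every minimum uses 20+30+10+30+20+30+0 = 140 k$, leaving 200.
Highest papers per k$ first: Lab N 27 > Lab S 19 > Lab D 15 > Lab G 12 > Lab H 9 > Lab T 6 > Lab F 3.
Lab N: +150 to 180 (cap) — 50 left.
Lab S: +50 (room for 180) → 60. Pool exhausted.

60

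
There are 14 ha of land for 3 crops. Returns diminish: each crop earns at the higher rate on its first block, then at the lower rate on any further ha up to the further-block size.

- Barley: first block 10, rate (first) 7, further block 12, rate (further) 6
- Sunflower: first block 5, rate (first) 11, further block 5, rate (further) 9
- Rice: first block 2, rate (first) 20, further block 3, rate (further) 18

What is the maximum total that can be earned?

Treat each block as its own option and order by rate: Rice/T1 20 > Rice/T2 18 > Sunflower/T1 11 > Sunflower/T2 9 > Barley/T1 7 > Barley/T2 6.
Rice T1 at 20: fill all 2 → 12 left.
Rice/T2 (18): +3 → 9 left.
Fill Sunflower T1 block (5 at 11) → 4 left.
4 remain; put them into Sunflower T2 at 9.
Total = 20×2 + 18×3 + 11×5 + 9×4 = 185.

185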